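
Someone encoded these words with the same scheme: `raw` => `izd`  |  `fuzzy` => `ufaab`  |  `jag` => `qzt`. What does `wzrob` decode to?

Each pair mirrors across the alphabet (r↔i, a↔z, w↔d): positions sum to 25. Each letter is replaced by its mirror in the alphabet: a↔z, b↔y, c↔x, and so on (the Atbash cipher).
Decoding wzrob: w↔d, z↔a, r↔i, o↔l, b↔y.

daily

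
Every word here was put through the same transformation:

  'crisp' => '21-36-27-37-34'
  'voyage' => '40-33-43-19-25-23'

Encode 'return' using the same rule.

Letters become their 1-based position plus 18 (so a→19, b→20, …).
For return: r=18→36, e=5→23, t=20→38, u=21→39, r=18→36, n=14→32.

36-23-38-39-36-32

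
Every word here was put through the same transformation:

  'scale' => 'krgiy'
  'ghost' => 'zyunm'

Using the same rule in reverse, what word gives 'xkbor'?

Read the word backwards and shift each letter +6.
Reversing it on xkbor: shift back: x−6=r, k−6=e, b−6=v, o−6=i, r−6=l → revil; then reverse → liver.

liver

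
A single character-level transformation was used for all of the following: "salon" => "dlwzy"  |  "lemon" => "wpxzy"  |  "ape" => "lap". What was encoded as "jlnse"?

yacht

Each letter is shifted forward by 11 in the alphabet (a Caesar shift of +11).
Undoing it on jlnse: j−11=y, l−11=a, n−11=c, s−11=h, e−11=t.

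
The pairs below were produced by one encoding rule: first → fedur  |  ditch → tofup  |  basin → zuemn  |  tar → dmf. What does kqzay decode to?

The word is reversed, then every letter is shifted forward by 12.
Decoding kqzay: shift back: k−12=y, q−12=e, z−12=n, a−12=o, y−12=m → yenom; then reverse → money.

money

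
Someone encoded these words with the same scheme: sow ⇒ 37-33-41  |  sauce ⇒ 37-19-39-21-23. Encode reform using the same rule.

Letters become their 1-based position plus 18 (so a→19, b→20, …).
On reform: r=18→36, e=5→23, f=6→24, o=15→33, r=18→36, m=13→31.

36-23-24-33-36-31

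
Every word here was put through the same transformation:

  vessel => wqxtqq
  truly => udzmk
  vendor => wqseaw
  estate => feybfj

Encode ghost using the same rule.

Shifts by position in vessel: pos 0: v→w (+1), pos 1: e→q (+12), pos 2: s→x (+5), pos 3: s→t (+1), pos 4: e→q (+12), pos 5: l→q (+5) — repeating every 3. A repeating key of period 3 is used — shifts +1, +12, +5 over and over.
Applying it to ghost: g+1=h, h+12=t, o+5=t, s+1=t, t+12=f.

htttf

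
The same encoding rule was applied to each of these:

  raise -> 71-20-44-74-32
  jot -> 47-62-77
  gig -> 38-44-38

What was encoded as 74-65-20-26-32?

space

r(#18)→71 and a(#1)→20: differences scale by 3, so n = 3·pos + 17. Each letter becomes 3×(its alphabet position, a=1..z=26) + 17.
Reversing it on 74-65-20-26-32: 74→(74−17)÷3=19=s, 65→(65−17)÷3=16=p, 20→(20−17)÷3=1=a, 26→(26−17)÷3=3=c, 32→(32−17)÷3=5=e.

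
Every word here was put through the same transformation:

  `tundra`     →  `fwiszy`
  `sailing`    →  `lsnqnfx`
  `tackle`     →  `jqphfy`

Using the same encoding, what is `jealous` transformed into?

xztqfjo

The output letters match the input read backwards, each shifted +5: tundra reversed is ardnut. The word is reversed, then every letter is shifted forward by 5.
On jealous: reverse → suolaej; then shift: s+5=x, u+5=z, o+5=t, l+5=q, a+5=f, e+5=j, j+5=o.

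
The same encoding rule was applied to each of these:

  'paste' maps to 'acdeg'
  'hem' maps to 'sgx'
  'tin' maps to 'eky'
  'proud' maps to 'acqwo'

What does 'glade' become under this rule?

rwcog

The shift depends on letter class: consonant p→a is +11, but vowel a→c is +2. Two shifts are in play — +2 for a/e/i/o/u, +11 for every other letter.
Applying it to glade: g(cons)+11=r, l(cons)+11=w, a(vowel)+2=c, d(cons)+11=o, e(vowel)+2=g.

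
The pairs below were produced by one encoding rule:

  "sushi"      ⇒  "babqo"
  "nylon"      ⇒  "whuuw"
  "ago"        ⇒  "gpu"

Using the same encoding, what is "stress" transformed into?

bcakbb

The shift depends on letter class: consonant s→b is +9, but vowel u→a is +6. Two shifts are in play — +6 for a/e/i/o/u, +9 for every other letter.
On stress: s(cons)+9=b, t(cons)+9=c, r(cons)+9=a, e(vowel)+6=k, s(cons)+9=b, s(cons)+9=b.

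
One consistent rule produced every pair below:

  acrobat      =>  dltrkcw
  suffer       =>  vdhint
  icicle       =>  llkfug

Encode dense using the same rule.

Shifts by position in acrobat: pos 0: a→d (+3), pos 1: c→l (+9), pos 2: r→t (+2), pos 3: o→r (+3), pos 4: b→k (+9), pos 5: a→c (+2) — repeating every 3. It's a Vigenère-style cipher with numeric key [3,9,2]: position i shifts by key[i mod 3].
Applying it to dense: d+3=g, e+9=n, n+2=p, s+3=v, e+9=n.

gnpvn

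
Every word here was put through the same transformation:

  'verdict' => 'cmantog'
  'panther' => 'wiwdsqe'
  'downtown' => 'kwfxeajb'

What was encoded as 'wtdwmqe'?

In verdict: v→c is +7, e→m is +8, r→a is +9, d→n is +10 — the shift increases by 1 each position. Letter i (0-indexed) is shifted by i+7, so successive shifts are 7, 8, 9, ….
Undoing it on wtdwmqe: w−7=p, t−8=l, d−9=u, w−10=m, m−11=b, q−12=e, e−13=r.

plumber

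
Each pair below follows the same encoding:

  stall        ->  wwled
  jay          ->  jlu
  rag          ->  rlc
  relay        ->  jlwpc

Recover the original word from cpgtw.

Read the word backwards and shift each letter +11.
Undoing it on cpgtw: shift back: c−11=r, p−11=e, g−11=v, t−11=i, w−11=l → revil; then reverse → liver.

liver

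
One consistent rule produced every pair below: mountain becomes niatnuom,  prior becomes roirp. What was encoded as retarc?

crater

The output letters match the input read backwards: mountain reversed is niatnuom. The word is simply reversed.
Reversing it on retarc: then reverse → crater.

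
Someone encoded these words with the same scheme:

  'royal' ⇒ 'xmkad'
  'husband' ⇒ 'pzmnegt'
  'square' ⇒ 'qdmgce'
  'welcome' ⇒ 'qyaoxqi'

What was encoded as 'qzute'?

The output letters match the input read backwards, each shifted +12: royal reversed is layor. Read the word backwards and shift each letter +12.
Decoding qzute: shift back: q−12=e, z−12=n, u−12=i, t−12=h, e−12=s → enihs; then reverse → shine.

shine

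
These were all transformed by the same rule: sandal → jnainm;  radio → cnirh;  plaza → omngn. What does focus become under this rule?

s(18)→j(9) and a(0)→n(13) fit y≡7x+13 (mod 26); the inverse of 7 mod 26 is 15. Each letter's alphabet position (a=0..z=25) is mapped through 7·x+13 mod 26 — an affine cipher.
Applying it to focus: f(5)→7·5+13≡22=w; o(14)→7·14+13≡7=h; c(2)→7·2+13≡1=b; u(20)→7·20+13≡23=x; s(18)→7·18+13≡9=j (all mod 26).

whbxj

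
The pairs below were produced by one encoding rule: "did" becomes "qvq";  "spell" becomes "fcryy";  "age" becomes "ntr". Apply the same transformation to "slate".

Each letter is shifted forward by 13 in the alphabet (a Caesar shift of +13).
Applying it to slate: s+13=f, l+13=y, a+13=n, t+13=g, e+13=r.

fyngr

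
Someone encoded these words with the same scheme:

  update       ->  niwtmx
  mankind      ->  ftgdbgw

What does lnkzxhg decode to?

Compare letters: u→n is +19, p→i is +19, d→w is +19 — a constant shift. This is a Caesar cipher with shift 19.
Decoding lnkzxhg: l−19=s, n−19=u, k−19=r, z−19=g, x−19=e, h−19=o, g−19=n.

surgeon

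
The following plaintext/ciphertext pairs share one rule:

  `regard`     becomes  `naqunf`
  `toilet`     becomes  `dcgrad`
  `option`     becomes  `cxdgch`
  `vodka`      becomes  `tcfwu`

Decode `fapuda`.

Each letter's alphabet position (a=0..z=25) is mapped through 21·x+20 mod 26 — an affine cipher.
Undoing it on fapuda: f(5)→5·(5−20)≡3=d; a(0)→5·(0−20)≡4=e; p(15)→5·(15−20)≡1=b; u(20)→5·(20−20)≡0=a; d(3)→5·(3−20)≡19=t; a(0)→5·(0−20)≡4=e (all mod 26).

debate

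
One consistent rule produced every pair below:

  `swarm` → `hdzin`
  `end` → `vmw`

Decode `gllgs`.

Each pair mirrors across the alphabet (s↔h, w↔d, a↔z): positions sum to 25. Each letter is replaced by its mirror in the alphabet: a↔z, b↔y, c↔x, and so on (the Atbash cipher).
Reversing it on gllgs: g↔t, l↔o, l↔o, g↔t, s↔h.

tooth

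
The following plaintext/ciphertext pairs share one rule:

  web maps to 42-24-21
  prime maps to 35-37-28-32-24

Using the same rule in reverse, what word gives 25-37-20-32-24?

frame

w is letter #23 and maps to 42: an offset of 19. Each letter is replaced by its alphabet position (a=1..z=26) + 19.
Reversing it on 25-37-20-32-24: 25→(25−19)÷1=6=f, 37→(37−19)÷1=18=r, 20→(20−19)÷1=1=a, 32→(32−19)÷1=13=m, 24→(24−19)÷1=5=e.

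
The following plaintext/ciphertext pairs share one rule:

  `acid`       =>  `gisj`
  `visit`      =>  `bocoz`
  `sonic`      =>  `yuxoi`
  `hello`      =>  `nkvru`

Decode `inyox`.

choir

Shifts by position in acid: pos 0: a→g (+6), pos 1: c→i (+6), pos 2: i→s (+10), pos 3: d→j (+6) — repeating every 3. The shifts repeat in a cycle of length 3: positions 0,1,… shift by +6, +6, +10, then the pattern repeats.
Reversing it on inyox: i−6=c, n−6=h, y−10=o, o−6=i, x−6=r.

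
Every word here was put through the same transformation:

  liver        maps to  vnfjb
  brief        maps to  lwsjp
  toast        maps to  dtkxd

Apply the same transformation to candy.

Shifts by position in liver: pos 0: l→v (+10), pos 1: i→n (+5), pos 2: v→f (+10), pos 3: e→j (+5) — repeating every 2. A repeating key of period 2 is used — shifts +10, +5 over and over.
For candy: c+10=m, a+5=f, n+10=x, d+5=i, y+10=i.

mfxii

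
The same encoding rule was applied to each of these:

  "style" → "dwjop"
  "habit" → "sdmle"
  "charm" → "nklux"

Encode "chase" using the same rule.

nklvp

Shifts by position in style: pos 0: s→d (+11), pos 1: t→w (+3), pos 2: y→j (+11), pos 3: l→o (+3) — repeating every 2. A repeating key of period 2 is used — shifts +11, +3 over and over.
Applying it to chase: c+11=n, h+3=k, a+11=l, s+3=v, e+11=p.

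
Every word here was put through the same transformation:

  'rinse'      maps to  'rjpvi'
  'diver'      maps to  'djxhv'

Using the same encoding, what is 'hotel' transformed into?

hpvhp

In rinse: r→r is +0, i→j is +1, n→p is +2, s→v is +3 — the shift increases by 1 each position. Each letter shifts forward by its position index (0, 1, 2, …) — the shift grows by one for each successive letter.
For hotel: h+0=h, o+1=p, t+2=v, e+3=h, l+4=p.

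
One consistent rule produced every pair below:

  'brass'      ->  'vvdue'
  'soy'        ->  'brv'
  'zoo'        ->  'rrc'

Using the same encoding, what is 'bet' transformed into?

The word is reversed, then every letter is shifted forward by 3.
For bet: reverse → teb; then shift: t+3=w, e+3=h, b+3=e.

whe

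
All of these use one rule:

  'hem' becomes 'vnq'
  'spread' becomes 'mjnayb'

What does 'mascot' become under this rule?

cxlbjv

The output letters match the input read backwards, each shifted +9: hem reversed is meh. Two steps: reverse the string, then apply a Caesar shift of +9.
For mascot: reverse → tocsam; then shift: t+9=c, o+9=x, c+9=l, s+9=b, a+9=j, m+9=v.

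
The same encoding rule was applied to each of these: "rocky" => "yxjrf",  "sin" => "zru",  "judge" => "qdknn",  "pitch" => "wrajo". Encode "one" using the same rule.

The shift depends on letter class: consonant r→y is +7, but vowel o→x is +9. Vowels shift forward by 9 and consonants shift forward by 7.
Applying it to one: o(vowel)+9=x, n(cons)+7=u, e(vowel)+9=n.

xun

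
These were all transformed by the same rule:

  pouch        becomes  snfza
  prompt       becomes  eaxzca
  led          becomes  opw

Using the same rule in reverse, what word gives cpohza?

powder

Read the word backwards and shift each letter +11.
Reversing it on cpohza: shift back: c−11=r, p−11=e, o−11=d, h−11=w, z−11=o, a−11=p → redwop; then reverse → powder.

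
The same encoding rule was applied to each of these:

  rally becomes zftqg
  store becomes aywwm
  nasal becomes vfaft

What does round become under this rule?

Shifts by position in rally: pos 0: r→z (+8), pos 1: a→f (+5), pos 2: l→t (+8), pos 3: l→q (+5) — repeating every 2. A repeating key of period 2 is used — shifts +8, +5 over and over.
On round: r+8=z, o+5=t, u+8=c, n+5=s, d+8=l.

ztcsl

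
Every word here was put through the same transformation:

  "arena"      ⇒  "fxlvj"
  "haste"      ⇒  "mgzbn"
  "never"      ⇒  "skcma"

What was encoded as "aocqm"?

In arena: a→f is +5, r→x is +6, e→l is +7, n→v is +8 — the shift increases by 1 each position. Letter i (0-indexed) is shifted by i+5, so successive shifts are 5, 6, 7, ….
Reversing it on aocqm: a−5=v, o−6=i, c−7=v, q−8=i, m−9=d.

vivid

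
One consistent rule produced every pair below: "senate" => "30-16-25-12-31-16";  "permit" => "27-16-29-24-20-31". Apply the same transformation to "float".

s is letter #19 and maps to 30: an offset of 11. Each letter is replaced by its alphabet position (a=1..z=26) + 11.
For float: f=6→17, l=12→23, o=15→26, a=1→12, t=20→31.

17-23-26-12-31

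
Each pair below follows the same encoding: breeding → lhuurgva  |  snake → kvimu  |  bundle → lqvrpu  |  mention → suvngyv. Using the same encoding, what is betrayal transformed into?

lunhicip

b(1)→l(11) and r(17)→h(7) fit y≡3x+8 (mod 26); the inverse of 3 mod 26 is 9. Each letter's alphabet position (a=0..z=25) is mapped through 3·x+8 mod 26 — an affine cipher.
For betrayal: b(1)→3·1+8≡11=l; e(4)→3·4+8≡20=u; t(19)→3·19+8≡13=n; r(17)→3·17+8≡7=h; a(0)→3·0+8≡8=i; y(24)→3·24+8≡2=c; a(0)→3·0+8≡8=i; l(11)→3·11+8≡15=p (all mod 26).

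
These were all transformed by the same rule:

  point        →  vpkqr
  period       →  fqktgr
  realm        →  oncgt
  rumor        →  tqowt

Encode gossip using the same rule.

The output letters match the input read backwards, each shifted +2: point reversed is tniop. Two steps: reverse the string, then apply a Caesar shift of +2.
For gossip: reverse → pissog; then shift: p+2=r, i+2=k, s+2=u, s+2=u, o+2=q, g+2=i.

rkuuqi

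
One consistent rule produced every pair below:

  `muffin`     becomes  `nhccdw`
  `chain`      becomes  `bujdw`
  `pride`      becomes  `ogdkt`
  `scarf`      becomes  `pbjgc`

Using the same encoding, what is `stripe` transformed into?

This is an affine cipher: with a=0,…,z=25, each position x becomes (9x+9) mod 26.
On stripe: s(18)→9·18+9≡15=p; t(19)→9·19+9≡24=y; r(17)→9·17+9≡6=g; i(8)→9·8+9≡3=d; p(15)→9·15+9≡14=o; e(4)→9·4+9≡19=t (all mod 26).

pygdot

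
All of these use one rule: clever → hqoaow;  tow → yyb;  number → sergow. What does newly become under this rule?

Vowels shift forward by 10 and consonants shift forward by 5.
Applying it to newly: n(cons)+5=s, e(vowel)+10=o, w(cons)+5=b, l(cons)+5=q, y(cons)+5=d.

sobqd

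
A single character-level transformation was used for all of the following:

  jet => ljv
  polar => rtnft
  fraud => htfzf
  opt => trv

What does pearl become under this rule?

rjftn

The shift depends on letter class: consonant j→l is +2, but vowel e→j is +5. The rule splits by letter class: vowels +5, consonants +2.
For pearl: p(cons)+2=r, e(vowel)+5=j, a(vowel)+5=f, r(cons)+2=t, l(cons)+2=n.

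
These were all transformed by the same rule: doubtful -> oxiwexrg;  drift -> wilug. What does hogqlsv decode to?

Read the word backwards and shift each letter +3.
Decoding hogqlsv: shift back: h−3=e, o−3=l, g−3=d, q−3=n, l−3=i, s−3=p, v−3=s → eldnips; then reverse → spindle.

spindle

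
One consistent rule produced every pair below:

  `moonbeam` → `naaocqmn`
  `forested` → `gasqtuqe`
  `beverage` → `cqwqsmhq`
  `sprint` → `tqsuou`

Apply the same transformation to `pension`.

qqotuao

Vowels shift forward by 12 and consonants shift forward by 1.
Applying it to pension: p(cons)+1=q, e(vowel)+12=q, n(cons)+1=o, s(cons)+1=t, i(vowel)+12=u, o(vowel)+12=a, n(cons)+1=o.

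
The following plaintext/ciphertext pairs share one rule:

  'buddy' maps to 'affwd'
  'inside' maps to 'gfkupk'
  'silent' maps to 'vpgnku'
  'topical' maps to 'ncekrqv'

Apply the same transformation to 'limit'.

vkokn

The output letters match the input read backwards, each shifted +2: buddy reversed is yddub. Read the word backwards and shift each letter +2.
On limit: reverse → timil; then shift: t+2=v, i+2=k, m+2=o, i+2=k, l+2=n.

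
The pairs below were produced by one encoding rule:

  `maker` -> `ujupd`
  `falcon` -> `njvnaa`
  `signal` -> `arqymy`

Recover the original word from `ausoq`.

The shift increases by 1 at each position, starting from +8: 8, 9, 10, ….
Undoing it on ausoq: a−8=s, u−9=l, s−10=i, o−11=d, q−12=e.

slide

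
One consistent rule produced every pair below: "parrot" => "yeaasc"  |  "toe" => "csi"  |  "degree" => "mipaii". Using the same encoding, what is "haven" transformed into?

Two shifts are in play — +4 for a/e/i/o/u, +9 for every other letter.
For haven: h(cons)+9=q, a(vowel)+4=e, v(cons)+9=e, e(vowel)+4=i, n(cons)+9=w.

qeeiw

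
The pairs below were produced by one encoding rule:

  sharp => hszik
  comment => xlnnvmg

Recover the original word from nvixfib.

Each pair mirrors across the alphabet (s↔h, h↔s, a↔z): positions sum to 25. Each letter is replaced by its mirror in the alphabet: a↔z, b↔y, c↔x, and so on (the Atbash cipher).
Undoing it on nvixfib: n↔m, v↔e, i↔r, x↔c, f↔u, i↔r, b↔y.

mercury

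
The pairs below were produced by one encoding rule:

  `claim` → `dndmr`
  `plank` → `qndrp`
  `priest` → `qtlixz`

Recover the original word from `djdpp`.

In claim: c→d is +1, l→n is +2, a→d is +3, i→m is +4 — the shift increases by 1 each position. The shift increases by 1 at each position, starting from +1: 1, 2, 3, ….
Reversing it on djdpp: d−1=c, j−2=h, d−3=a, p−4=l, p−5=k.

chalk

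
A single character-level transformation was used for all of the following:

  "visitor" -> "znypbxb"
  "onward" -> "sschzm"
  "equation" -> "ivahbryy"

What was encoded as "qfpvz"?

In visitor: v→z is +4, i→n is +5, s→y is +6, i→p is +7 — the shift increases by 1 each position. The shift increases by 1 at each position, starting from +4: 4, 5, 6, ….
Undoing it on qfpvz: q−4=m, f−5=a, p−6=j, v−7=o, z−8=r.

major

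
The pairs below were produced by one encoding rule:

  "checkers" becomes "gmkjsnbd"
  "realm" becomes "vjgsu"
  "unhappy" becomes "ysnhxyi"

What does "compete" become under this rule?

gtswmco

In checkers: c→g is +4, h→m is +5, e→k is +6, c→j is +7 — the shift increases by 1 each position. Each letter shifts forward by (position + 4), i.e. 4, 5, 6, … — the shift grows by one for each successive letter.
On compete: c+4=g, o+5=t, m+6=s, p+7=w, e+8=m, t+9=c, e+10=o.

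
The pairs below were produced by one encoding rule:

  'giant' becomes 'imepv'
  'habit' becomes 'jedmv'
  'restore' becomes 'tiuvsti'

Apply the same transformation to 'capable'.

eeredni

Two shifts are in play — +4 for a/e/i/o/u, +2 for every other letter.
Applying it to capable: c(cons)+2=e, a(vowel)+4=e, p(cons)+2=r, a(vowel)+4=e, b(cons)+2=d, l(cons)+2=n, e(vowel)+4=i.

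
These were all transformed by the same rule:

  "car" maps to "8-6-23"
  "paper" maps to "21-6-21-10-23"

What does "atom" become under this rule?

6-25-20-18

c is letter #3 and maps to 8: an offset of 5. Letters become their 1-based position plus 5 (so a→6, b→7, …).
Applying it to atom: a=1→6, t=20→25, o=15→20, m=13→18.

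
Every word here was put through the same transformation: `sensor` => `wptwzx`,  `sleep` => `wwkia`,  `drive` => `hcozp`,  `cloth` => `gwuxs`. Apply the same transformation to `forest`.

Shifts by position in sensor: pos 0: s→w (+4), pos 1: e→p (+11), pos 2: n→t (+6), pos 3: s→w (+4), pos 4: o→z (+11), pos 5: r→x (+6) — repeating every 3. The shifts repeat in a cycle of length 3: positions 0,1,… shift by +4, +11, +6, then the pattern repeats.
For forest: f+4=j, o+11=z, r+6=x, e+4=i, s+11=d, t+6=z.

jzxidz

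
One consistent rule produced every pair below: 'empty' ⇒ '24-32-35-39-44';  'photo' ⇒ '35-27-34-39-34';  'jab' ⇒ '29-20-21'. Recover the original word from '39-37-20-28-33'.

e is letter #5 and maps to 24: an offset of 19. Each letter is replaced by its alphabet position (a=1..z=26) + 19.
Reversing it on 39-37-20-28-33: 39→(39−19)÷1=20=t, 37→(37−19)÷1=18=r, 20→(20−19)÷1=1=a, 28→(28−19)÷1=9=i, 33→(33−19)÷1=14=n.

train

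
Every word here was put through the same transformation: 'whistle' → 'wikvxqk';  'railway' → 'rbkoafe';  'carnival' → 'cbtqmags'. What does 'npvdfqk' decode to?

The shift increases by 1 at each position, starting from +0: 0, 1, 2, ….
Decoding npvdfqk: n−0=n, p−1=o, v−2=t, d−3=a, f−4=b, q−5=l, k−6=e.

notable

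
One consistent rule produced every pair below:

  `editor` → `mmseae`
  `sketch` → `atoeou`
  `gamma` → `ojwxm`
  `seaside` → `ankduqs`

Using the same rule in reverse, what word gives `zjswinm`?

railway

The shift increases by 1 at each position, starting from +8: 8, 9, 10, ….
Undoing it on zjswinm: z−8=r, j−9=a, s−10=i, w−11=l, i−12=w, n−13=a, m−14=y.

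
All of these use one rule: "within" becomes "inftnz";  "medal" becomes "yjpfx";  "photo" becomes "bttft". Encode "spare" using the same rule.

Two shifts are in play — +5 for a/e/i/o/u, +12 for every other letter.
On spare: s(cons)+12=e, p(cons)+12=b, a(vowel)+5=f, r(cons)+12=d, e(vowel)+5=j.

ebfdj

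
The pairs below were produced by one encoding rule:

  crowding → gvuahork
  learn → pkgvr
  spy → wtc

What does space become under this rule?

The shift depends on letter class: consonant c→g is +4, but vowel o→u is +6. The rule splits by letter class: vowels +6, consonants +4.
Applying it to space: s(cons)+4=w, p(cons)+4=t, a(vowel)+6=g, c(cons)+4=g, e(vowel)+6=k.

wtggk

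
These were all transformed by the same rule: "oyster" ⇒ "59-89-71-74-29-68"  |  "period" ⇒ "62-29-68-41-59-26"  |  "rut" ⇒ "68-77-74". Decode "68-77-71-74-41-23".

o(#15)→59 and y(#25)→89: differences scale by 3, so n = 3·pos + 14. The formula is n = 3×(alphabet index, a=1) + 14.
Reversing it on 68-77-71-74-41-23: 68→(68−14)÷3=18=r, 77→(77−14)÷3=21=u, 71→(71−14)÷3=19=s, 74→(74−14)÷3=20=t, 41→(41−14)÷3=9=i, 23→(23−14)÷3=3=c.

rustic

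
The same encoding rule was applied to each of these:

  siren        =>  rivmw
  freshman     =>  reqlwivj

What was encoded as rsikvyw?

The output letters match the input read backwards, each shifted +4: siren reversed is neris. Two steps: reverse the string, then apply a Caesar shift of +4.
Decoding rsikvyw: shift back: r−4=n, s−4=o, i−4=e, k−4=g, v−4=r, y−4=u, w−4=s → noegrus; then reverse → surgeon.

surgeon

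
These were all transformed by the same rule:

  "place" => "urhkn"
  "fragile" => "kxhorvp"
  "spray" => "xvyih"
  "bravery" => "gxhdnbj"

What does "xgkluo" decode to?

saddle

In place: p→u is +5, l→r is +6, a→h is +7, c→k is +8 — the shift increases by 1 each position. The shift increases by 1 at each position, starting from +5: 5, 6, 7, ….
Undoing it on xgkluo: x−5=s, g−6=a, k−7=d, l−8=d, u−9=l, o−10=e.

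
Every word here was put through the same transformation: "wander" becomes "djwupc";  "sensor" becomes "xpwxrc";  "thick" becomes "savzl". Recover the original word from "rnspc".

This is an affine cipher: with a=0,…,z=25, each position x becomes (21x+9) mod 26.
Reversing it on rnspc: r(17)→5·(17−9)≡14=o; n(13)→5·(13−9)≡20=u; s(18)→5·(18−9)≡19=t; p(15)→5·(15−9)≡4=e; c(2)→5·(2−9)≡17=r (all mod 26).

outer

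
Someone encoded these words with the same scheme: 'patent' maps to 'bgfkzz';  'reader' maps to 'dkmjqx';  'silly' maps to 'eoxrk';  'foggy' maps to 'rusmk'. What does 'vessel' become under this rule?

Shifts by position in patent: pos 0: p→b (+12), pos 1: a→g (+6), pos 2: t→f (+12), pos 3: e→k (+6) — repeating every 2. It's a Vigenère-style cipher with numeric key [12,6]: position i shifts by key[i mod 2].
Applying it to vessel: v+12=h, e+6=k, s+12=e, s+6=y, e+12=q, l+6=r.

hkeyqr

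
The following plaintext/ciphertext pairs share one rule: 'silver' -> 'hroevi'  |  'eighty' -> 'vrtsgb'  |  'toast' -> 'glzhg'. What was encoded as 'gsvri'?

Each pair mirrors across the alphabet (s↔h, i↔r, l↔o): positions sum to 25. Each letter is replaced by its mirror in the alphabet: a↔z, b↔y, c↔x, and so on (the Atbash cipher).
Decoding gsvri: g↔t, s↔h, v↔e, r↔i, i↔r.

their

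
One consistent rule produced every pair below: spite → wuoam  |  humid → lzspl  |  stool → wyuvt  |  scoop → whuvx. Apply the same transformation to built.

In spite: s→w is +4, p→u is +5, i→o is +6, t→a is +7 — the shift increases by 1 each position. The shift increases by 1 at each position, starting from +4: 4, 5, 6, ….
On built: b+4=f, u+5=z, i+6=o, l+7=s, t+8=b.

fzosb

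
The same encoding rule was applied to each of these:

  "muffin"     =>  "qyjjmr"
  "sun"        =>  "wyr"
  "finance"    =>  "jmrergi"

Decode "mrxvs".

Compare letters: m→q is +4, u→y is +4, f→j is +4 — a constant shift. It's a constant shift of +4 (ROT4).
Undoing it on mrxvs: m−4=i, r−4=n, x−4=t, v−4=r, s−4=o.

intro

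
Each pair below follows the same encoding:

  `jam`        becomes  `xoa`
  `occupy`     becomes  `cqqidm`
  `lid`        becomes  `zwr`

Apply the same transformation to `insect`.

wbgsqh

It's a constant shift of +14 (ROT14).
On insect: i+14=w, n+14=b, s+14=g, e+14=s, c+14=q, t+14=h.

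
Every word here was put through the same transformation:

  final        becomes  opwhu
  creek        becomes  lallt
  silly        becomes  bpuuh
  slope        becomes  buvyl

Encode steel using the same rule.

bcllu

The shift depends on letter class: consonant f→o is +9, but vowel i→p is +7. Two shifts are in play — +7 for a/e/i/o/u, +9 for every other letter.
For steel: s(cons)+9=b, t(cons)+9=c, e(vowel)+7=l, e(vowel)+7=l, l(cons)+9=u.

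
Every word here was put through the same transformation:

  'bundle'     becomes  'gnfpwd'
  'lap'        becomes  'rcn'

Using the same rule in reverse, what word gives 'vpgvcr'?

The output letters match the input read backwards, each shifted +2: bundle reversed is eldnub. The word is reversed, then every letter is shifted forward by 2.
Undoing it on vpgvcr: shift back: v−2=t, p−2=n, g−2=e, v−2=t, c−2=a, r−2=p → tnetap; then reverse → patent.

patent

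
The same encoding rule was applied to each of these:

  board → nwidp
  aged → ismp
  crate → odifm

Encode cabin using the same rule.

Vowels shift forward by 8 and consonants shift forward by 12.
For cabin: c(cons)+12=o, a(vowel)+8=i, b(cons)+12=n, i(vowel)+8=q, n(cons)+12=z.

oinqz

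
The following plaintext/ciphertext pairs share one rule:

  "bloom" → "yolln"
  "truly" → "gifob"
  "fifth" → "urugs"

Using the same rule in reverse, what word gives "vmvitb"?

Each pair mirrors across the alphabet (b↔y, l↔o, o↔l): positions sum to 25. This is the alphabet-reversal cipher (Atbash): a becomes z, b becomes y, etc.
Decoding vmvitb: v↔e, m↔n, v↔e, i↔r, t↔g, b↔y.

energy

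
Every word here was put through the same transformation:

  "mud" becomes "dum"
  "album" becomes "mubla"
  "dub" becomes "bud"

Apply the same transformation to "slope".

The output letters match the input read backwards: mud reversed is dum. It's just the letters in reverse order.
On slope: reverse → epols.

epols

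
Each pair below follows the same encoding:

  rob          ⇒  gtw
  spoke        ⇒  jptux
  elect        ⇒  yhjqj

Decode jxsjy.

The word is reversed, then every letter is shifted forward by 5.
Undoing it on jxsjy: shift back: j−5=e, x−5=s, s−5=n, j−5=e, y−5=t → esnet; then reverse → tense.

tense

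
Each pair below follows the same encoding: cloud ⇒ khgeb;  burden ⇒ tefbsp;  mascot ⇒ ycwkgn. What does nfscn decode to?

Treating letters as 0–25, the rule is x ↦ 17x + 2 (mod 26).
Decoding nfscn: n(13)→23·(13−2)≡19=t; f(5)→23·(5−2)≡17=r; s(18)→23·(18−2)≡4=e; c(2)→23·(2−2)≡0=a; n(13)→23·(13−2)≡19=t (all mod 26).

treat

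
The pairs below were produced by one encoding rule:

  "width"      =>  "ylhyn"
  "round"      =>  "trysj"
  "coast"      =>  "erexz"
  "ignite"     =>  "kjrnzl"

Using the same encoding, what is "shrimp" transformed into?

ukvnsw

Letter i (0-indexed) is shifted by i+2, so successive shifts are 2, 3, 4, ….
Applying it to shrimp: s+2=u, h+3=k, r+4=v, i+5=n, m+6=s, p+7=w.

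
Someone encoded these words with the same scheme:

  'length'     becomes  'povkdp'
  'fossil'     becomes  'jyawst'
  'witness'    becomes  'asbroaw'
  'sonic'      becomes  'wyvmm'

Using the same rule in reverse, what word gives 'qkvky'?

Shifts by position in length: pos 0: l→p (+4), pos 1: e→o (+10), pos 2: n→v (+8), pos 3: g→k (+4), pos 4: t→d (+10), pos 5: h→p (+8) — repeating every 3. A repeating key of period 3 is used — shifts +4, +10, +8 over and over.
Undoing it on qkvky: q−4=m, k−10=a, v−8=n, k−4=g, y−10=o.

mango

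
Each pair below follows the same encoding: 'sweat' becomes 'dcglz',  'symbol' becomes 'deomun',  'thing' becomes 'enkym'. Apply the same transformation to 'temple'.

Shifts by position in sweat: pos 0: s→d (+11), pos 1: w→c (+6), pos 2: e→g (+2), pos 3: a→l (+11), pos 4: t→z (+6) — repeating every 3. It's a Vigenère-style cipher with numeric key [11,6,2]: position i shifts by key[i mod 3].
For temple: t+11=e, e+6=k, m+2=o, p+11=a, l+6=r, e+2=g.

ekoarg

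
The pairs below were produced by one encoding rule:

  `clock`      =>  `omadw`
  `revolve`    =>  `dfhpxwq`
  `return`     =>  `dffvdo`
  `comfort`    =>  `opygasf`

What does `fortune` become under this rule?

rpdugoq

A repeating key of period 2 is used — shifts +12, +1 over and over.
For fortune: f+12=r, o+1=p, r+12=d, t+1=u, u+12=g, n+1=o, e+12=q.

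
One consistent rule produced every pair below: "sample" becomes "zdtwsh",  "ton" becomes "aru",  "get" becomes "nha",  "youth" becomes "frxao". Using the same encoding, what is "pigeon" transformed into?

wlnhru

Two shifts are in play — +3 for a/e/i/o/u, +7 for every other letter.
For pigeon: p(cons)+7=w, i(vowel)+3=l, g(cons)+7=n, e(vowel)+3=h, o(vowel)+3=r, n(cons)+7=u.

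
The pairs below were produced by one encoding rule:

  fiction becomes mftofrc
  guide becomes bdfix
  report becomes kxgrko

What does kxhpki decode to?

reward

Treating letters as 0–25, the rule is x ↦ 15x + 15 (mod 26).
Undoing it on kxhpki: k(10)→7·(10−15)≡17=r; x(23)→7·(23−15)≡4=e; h(7)→7·(7−15)≡22=w; p(15)→7·(15−15)≡0=a; k(10)→7·(10−15)≡17=r; i(8)→7·(8−15)≡3=d (all mod 26).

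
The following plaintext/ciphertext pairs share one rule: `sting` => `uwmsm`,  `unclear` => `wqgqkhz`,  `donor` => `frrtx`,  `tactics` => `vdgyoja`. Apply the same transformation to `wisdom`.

ylwiut

In sting: s→u is +2, t→w is +3, i→m is +4, n→s is +5 — the shift increases by 1 each position. The shift increases by 1 at each position, starting from +2: 2, 3, 4, ….
For wisdom: w+2=y, i+3=l, s+4=w, d+5=i, o+6=u, m+7=t.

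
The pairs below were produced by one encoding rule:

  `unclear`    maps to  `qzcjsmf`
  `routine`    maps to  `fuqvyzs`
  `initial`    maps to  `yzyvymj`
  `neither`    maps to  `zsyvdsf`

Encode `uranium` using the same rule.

qfmzyqe

Each letter's alphabet position (a=0..z=25) is mapped through 21·x+12 mod 26 — an affine cipher.
For uranium: u(20)→21·20+12≡16=q; r(17)→21·17+12≡5=f; a(0)→21·0+12≡12=m; n(13)→21·13+12≡25=z; i(8)→21·8+12≡24=y; u(20)→21·20+12≡16=q; m(12)→21·12+12≡4=e (all mod 26).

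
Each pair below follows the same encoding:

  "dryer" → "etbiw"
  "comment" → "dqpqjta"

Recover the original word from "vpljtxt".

uniform

In dryer: d→e is +1, r→t is +2, y→b is +3, e→i is +4 — the shift increases by 1 each position. Each letter shifts forward by (position + 1), i.e. 1, 2, 3, … — the shift grows by one for each successive letter.
Reversing it on vpljtxt: v−1=u, p−2=n, l−3=i, j−4=f, t−5=o, x−6=r, t−7=m.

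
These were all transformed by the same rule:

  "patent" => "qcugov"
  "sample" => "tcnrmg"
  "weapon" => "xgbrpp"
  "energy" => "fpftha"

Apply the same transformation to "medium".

Shifts by position in patent: pos 0: p→q (+1), pos 1: a→c (+2), pos 2: t→u (+1), pos 3: e→g (+2) — repeating every 2. A repeating key of period 2 is used — shifts +1, +2 over and over.
On medium: m+1=n, e+2=g, d+1=e, i+2=k, u+1=v, m+2=o.

ngekvo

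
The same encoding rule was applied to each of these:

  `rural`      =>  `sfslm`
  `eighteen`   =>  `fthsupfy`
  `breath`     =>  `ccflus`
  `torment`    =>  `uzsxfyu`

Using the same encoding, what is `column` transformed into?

It's a Vigenère-style cipher with numeric key [1,11]: position i shifts by key[i mod 2].
On column: c+1=d, o+11=z, l+1=m, u+11=f, m+1=n, n+11=y.

dzmfny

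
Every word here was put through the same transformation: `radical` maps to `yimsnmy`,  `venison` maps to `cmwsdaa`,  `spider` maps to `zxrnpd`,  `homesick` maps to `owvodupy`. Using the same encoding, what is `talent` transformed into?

aiuoyf

In radical: r→y is +7, a→i is +8, d→m is +9, i→s is +10 — the shift increases by 1 each position. Each letter shifts forward by (position + 7), i.e. 7, 8, 9, … — the shift grows by one for each successive letter.
On talent: t+7=a, a+8=i, l+9=u, e+10=o, n+11=y, t+12=f.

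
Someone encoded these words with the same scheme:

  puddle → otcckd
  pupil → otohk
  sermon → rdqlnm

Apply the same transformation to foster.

It's a constant shift of +25 (ROT25).
Applying it to foster: f+25=e, o+25=n, s+25=r, t+25=s, e+25=d, r+25=q.

enrsdq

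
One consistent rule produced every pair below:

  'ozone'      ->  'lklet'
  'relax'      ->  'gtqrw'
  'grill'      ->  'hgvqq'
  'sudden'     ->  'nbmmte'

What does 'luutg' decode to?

otter

Each letter's alphabet position (a=0..z=25) is mapped through 7·x+17 mod 26 — an affine cipher.
Reversing it on luutg: l(11)→15·(11−17)≡14=o; u(20)→15·(20−17)≡19=t; u(20)→15·(20−17)≡19=t; t(19)→15·(19−17)≡4=e; g(6)→15·(6−17)≡17=r (all mod 26).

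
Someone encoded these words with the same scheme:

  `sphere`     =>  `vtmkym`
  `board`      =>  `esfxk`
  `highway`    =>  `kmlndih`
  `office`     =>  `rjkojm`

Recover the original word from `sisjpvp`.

In sphere: s→v is +3, p→t is +4, h→m is +5, e→k is +6 — the shift increases by 1 each position. Letter i (0-indexed) is shifted by i+3, so successive shifts are 3, 4, 5, ….
Reversing it on sisjpvp: s−3=p, i−4=e, s−5=n, j−6=d, p−7=i, v−8=n, p−9=g.

pending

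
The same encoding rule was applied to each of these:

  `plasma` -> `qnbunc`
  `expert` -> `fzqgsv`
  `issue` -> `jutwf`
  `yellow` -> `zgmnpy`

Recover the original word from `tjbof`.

shame

Shifts by position in plasma: pos 0: p→q (+1), pos 1: l→n (+2), pos 2: a→b (+1), pos 3: s→u (+2) — repeating every 2. It's a Vigenère-style cipher with numeric key [1,2]: position i shifts by key[i mod 2].
Reversing it on tjbof: t−1=s, j−2=h, b−1=a, o−2=m, f−1=e.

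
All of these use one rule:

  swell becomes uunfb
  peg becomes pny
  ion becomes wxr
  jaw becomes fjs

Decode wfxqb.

shown

The output letters match the input read backwards, each shifted +9: swell reversed is llews. The word is reversed, then every letter is shifted forward by 9.
Decoding wfxqb: shift back: w−9=n, f−9=w, x−9=o, q−9=h, b−9=s → nwohs; then reverse → shown.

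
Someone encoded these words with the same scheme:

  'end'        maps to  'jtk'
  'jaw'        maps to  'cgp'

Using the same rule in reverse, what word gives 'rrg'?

all

Two steps: reverse the string, then apply a Caesar shift of +6.
Reversing it on rrg: shift back: r−6=l, r−6=l, g−6=a → lla; then reverse → all.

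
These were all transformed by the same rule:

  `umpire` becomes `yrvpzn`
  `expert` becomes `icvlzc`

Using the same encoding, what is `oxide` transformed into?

The shift increases by 1 at each position, starting from +4: 4, 5, 6, ….
Applying it to oxide: o+4=s, x+5=c, i+6=o, d+7=k, e+8=m.

scokm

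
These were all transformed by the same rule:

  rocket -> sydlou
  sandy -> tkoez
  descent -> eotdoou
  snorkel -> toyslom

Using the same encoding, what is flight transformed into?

Vowels shift forward by 10 and consonants shift forward by 1.
For flight: f(cons)+1=g, l(cons)+1=m, i(vowel)+10=s, g(cons)+1=h, h(cons)+1=i, t(cons)+1=u.

gmshiu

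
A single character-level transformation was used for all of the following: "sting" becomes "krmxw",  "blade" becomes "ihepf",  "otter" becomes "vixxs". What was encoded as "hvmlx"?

The output letters match the input read backwards, each shifted +4: sting reversed is gnits. Read the word backwards and shift each letter +4.
Reversing it on hvmlx: shift back: h−4=d, v−4=r, m−4=i, l−4=h, x−4=t → driht; then reverse → third.

third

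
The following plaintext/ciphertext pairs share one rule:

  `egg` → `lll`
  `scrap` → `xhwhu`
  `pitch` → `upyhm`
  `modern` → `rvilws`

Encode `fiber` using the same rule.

The shift depends on letter class: consonant g→l is +5, but vowel e→l is +7. Vowels shift forward by 7 and consonants shift forward by 5.
On fiber: f(cons)+5=k, i(vowel)+7=p, b(cons)+5=g, e(vowel)+7=l, r(cons)+5=w.

kpglw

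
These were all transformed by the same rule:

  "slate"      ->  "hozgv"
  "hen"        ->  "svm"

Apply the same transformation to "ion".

rlm

This is the alphabet-reversal cipher (Atbash): a becomes z, b becomes y, etc.
Applying it to ion: i↔r, o↔l, n↔m.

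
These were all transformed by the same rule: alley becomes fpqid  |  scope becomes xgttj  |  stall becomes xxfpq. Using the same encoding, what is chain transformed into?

The shifts repeat in a cycle of length 2: positions 0,1,… shift by +5, +4, then the pattern repeats.
Applying it to chain: c+5=h, h+4=l, a+5=f, i+4=m, n+5=s.

hlfms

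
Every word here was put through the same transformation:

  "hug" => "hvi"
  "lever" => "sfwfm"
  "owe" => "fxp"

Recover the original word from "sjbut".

stair

The output letters match the input read backwards, each shifted +1: hug reversed is guh. Read the word backwards and shift each letter +1.
Undoing it on sjbut: shift back: s−1=r, j−1=i, b−1=a, u−1=t, t−1=s → riats; then reverse → stair.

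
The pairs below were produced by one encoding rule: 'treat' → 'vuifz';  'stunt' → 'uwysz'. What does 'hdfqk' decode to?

In treat: t→v is +2, r→u is +3, e→i is +4, a→f is +5 — the shift increases by 1 each position. The shift increases by 1 at each position, starting from +2: 2, 3, 4, ….
Undoing it on hdfqk: h−2=f, d−3=a, f−4=b, q−5=l, k−6=e.

fable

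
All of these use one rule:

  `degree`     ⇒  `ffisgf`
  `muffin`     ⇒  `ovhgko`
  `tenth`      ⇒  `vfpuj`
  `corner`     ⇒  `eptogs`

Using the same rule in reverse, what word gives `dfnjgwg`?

A repeating key of period 2 is used — shifts +2, +1 over and over.
Undoing it on dfnjgwg: d−2=b, f−1=e, n−2=l, j−1=i, g−2=e, w−1=v, g−2=e.

believe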